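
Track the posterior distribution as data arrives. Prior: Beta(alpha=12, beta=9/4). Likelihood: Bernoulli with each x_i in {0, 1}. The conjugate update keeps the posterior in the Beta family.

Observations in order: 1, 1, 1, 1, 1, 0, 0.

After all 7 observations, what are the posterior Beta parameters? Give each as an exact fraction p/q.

obs 1: x=1 → posterior Beta(13, 9/4)
obs 2: x=1 → posterior Beta(14, 9/4)
obs 3: x=1 → posterior Beta(15, 9/4)
obs 4: x=1 → posterior Beta(16, 9/4)
obs 5: x=1 → posterior Beta(17, 9/4)
obs 6: x=0 → posterior Beta(17, 13/4)
obs 7: x=0 → posterior Beta(17, 17/4)

alpha=17, beta=17/4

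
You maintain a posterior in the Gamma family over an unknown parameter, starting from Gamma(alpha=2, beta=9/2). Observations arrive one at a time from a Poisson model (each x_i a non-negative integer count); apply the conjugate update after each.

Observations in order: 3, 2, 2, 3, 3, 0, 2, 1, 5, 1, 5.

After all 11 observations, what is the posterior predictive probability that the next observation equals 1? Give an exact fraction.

obs 1: x=3 → posterior Gamma(5, 11/2)
obs 2: x=2 → posterior Gamma(7, 13/2)
obs 3: x=2 → posterior Gamma(9, 15/2)
obs 4: x=3 → posterior Gamma(12, 17/2)
obs 5: x=3 → posterior Gamma(15, 19/2)
obs 6: x=0 → posterior Gamma(15, 21/2)
obs 7: x=2 → posterior Gamma(17, 23/2)
obs 8: x=1 → posterior Gamma(18, 25/2)
obs 9: x=5 → posterior Gamma(23, 27/2)
obs 10: x=1 → posterior Gamma(24, 29/2)
obs 11: x=5 → posterior Gamma(29, 31/2)

1030189489679446082829778663564453960302387718/3592677187515959257578986279730209409225510849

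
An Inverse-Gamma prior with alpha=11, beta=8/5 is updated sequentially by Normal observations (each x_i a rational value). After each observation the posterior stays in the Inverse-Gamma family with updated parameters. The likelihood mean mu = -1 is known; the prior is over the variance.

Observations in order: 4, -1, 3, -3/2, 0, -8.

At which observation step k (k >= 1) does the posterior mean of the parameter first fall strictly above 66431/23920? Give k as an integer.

obs 1: x=4 → posterior Inverse-Gamma(23/2, 141/10)
obs 2: x=-1 → posterior Inverse-Gamma(12, 141/10)
obs 3: x=3 → posterior Inverse-Gamma(25/2, 221/10)
obs 4: x=-3/2 → posterior Inverse-Gamma(13, 889/40)
obs 5: x=0 → posterior Inverse-Gamma(27/2, 909/40)
obs 6: x=-8 → posterior Inverse-Gamma(14, 1889/40)

k = 6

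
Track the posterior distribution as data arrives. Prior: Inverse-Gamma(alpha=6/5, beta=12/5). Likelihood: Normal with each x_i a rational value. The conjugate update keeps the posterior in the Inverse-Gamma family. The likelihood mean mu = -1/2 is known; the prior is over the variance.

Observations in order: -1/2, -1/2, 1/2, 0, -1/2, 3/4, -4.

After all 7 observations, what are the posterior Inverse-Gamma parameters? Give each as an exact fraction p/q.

obs 1: x=-1/2 → posterior Inverse-Gamma(17/10, 12/5)
obs 2: x=-1/2 → posterior Inverse-Gamma(11/5, 12/5)
obs 3: x=1/2 → posterior Inverse-Gamma(27/10, 29/10)
obs 4: x=0 → posterior Inverse-Gamma(16/5, 121/40)
obs 5: x=-1/2 → posterior Inverse-Gamma(37/10, 121/40)
obs 6: x=3/4 → posterior Inverse-Gamma(21/5, 609/160)
obs 7: x=-4 → posterior Inverse-Gamma(47/10, 1589/160)

alpha=47/10, beta=1589/160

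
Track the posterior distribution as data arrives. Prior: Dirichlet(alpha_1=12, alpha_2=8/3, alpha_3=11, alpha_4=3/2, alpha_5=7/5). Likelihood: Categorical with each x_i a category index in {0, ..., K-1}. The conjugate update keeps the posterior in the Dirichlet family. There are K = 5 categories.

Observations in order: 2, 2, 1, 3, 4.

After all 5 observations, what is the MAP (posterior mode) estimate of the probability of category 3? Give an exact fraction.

45/857

obs 1: x=2 → posterior Dirichlet(12, 8/3, 12, 3/2, 7/5)
obs 2: x=2 → posterior Dirichlet(12, 8/3, 13, 3/2, 7/5)
obs 3: x=1 → posterior Dirichlet(12, 11/3, 13, 3/2, 7/5)
obs 4: x=3 → posterior Dirichlet(12, 11/3, 13, 5/2, 7/5)
obs 5: x=4 → posterior Dirichlet(12, 11/3, 13, 5/2, 12/5)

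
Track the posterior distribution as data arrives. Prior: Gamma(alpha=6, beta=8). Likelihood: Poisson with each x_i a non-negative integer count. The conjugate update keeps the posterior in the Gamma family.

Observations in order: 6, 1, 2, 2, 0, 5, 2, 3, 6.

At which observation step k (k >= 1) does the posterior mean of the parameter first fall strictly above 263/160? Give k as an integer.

obs 1: x=6 → posterior Gamma(12, 9)
obs 2: x=1 → posterior Gamma(13, 10)
obs 3: x=2 → posterior Gamma(15, 11)
obs 4: x=2 → posterior Gamma(17, 12)
obs 5: x=0 → posterior Gamma(17, 13)
obs 6: x=5 → posterior Gamma(22, 14)
obs 7: x=2 → posterior Gamma(24, 15)
obs 8: x=3 → posterior Gamma(27, 16)
obs 9: x=6 → posterior Gamma(33, 17)

k = 8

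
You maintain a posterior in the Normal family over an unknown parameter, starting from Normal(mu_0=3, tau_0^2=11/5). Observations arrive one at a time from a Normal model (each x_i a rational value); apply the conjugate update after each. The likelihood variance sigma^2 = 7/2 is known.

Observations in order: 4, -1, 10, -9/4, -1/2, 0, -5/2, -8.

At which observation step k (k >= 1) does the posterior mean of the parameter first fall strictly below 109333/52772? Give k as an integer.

obs 1: x=4 → posterior Normal(193/57, 77/57)
obs 2: x=-1 → posterior Normal(171/79, 77/79)
obs 3: x=10 → posterior Normal(391/101, 77/101)
obs 4: x=-9/4 → posterior Normal(683/246, 77/123)
obs 5: x=-1/2 → posterior Normal(661/290, 77/145)
obs 6: x=0 → posterior Normal(661/334, 77/167)
obs 7: x=-5/2 → posterior Normal(551/378, 11/27)
obs 8: x=-8 → posterior Normal(199/422, 77/211)

k = 6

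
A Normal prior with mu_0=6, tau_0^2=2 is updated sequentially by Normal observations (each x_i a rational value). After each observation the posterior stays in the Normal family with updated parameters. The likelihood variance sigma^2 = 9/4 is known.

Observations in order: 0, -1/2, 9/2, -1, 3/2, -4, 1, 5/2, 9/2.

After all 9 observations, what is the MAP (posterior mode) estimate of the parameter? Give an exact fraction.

122/81

obs 1: x=0 → posterior Normal(54/17, 18/17)
obs 2: x=-1/2 → posterior Normal(2, 18/25)
obs 3: x=9/2 → posterior Normal(86/33, 6/11)
obs 4: x=-1 → posterior Normal(78/41, 18/41)
obs 5: x=3/2 → posterior Normal(90/49, 18/49)
obs 6: x=-4 → posterior Normal(58/57, 6/19)
obs 7: x=1 → posterior Normal(66/65, 18/65)
obs 8: x=5/2 → posterior Normal(86/73, 18/73)
obs 9: x=9/2 → posterior Normal(122/81, 2/9)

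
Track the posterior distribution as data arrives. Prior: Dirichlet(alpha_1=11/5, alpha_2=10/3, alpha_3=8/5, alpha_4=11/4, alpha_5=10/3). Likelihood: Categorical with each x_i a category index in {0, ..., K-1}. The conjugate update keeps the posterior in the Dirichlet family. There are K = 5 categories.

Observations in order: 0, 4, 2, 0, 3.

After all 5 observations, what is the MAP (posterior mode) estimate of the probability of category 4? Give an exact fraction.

obs 1: x=0 → posterior Dirichlet(16/5, 10/3, 8/5, 11/4, 10/3)
obs 2: x=4 → posterior Dirichlet(16/5, 10/3, 8/5, 11/4, 13/3)
obs 3: x=2 → posterior Dirichlet(16/5, 10/3, 13/5, 11/4, 13/3)
obs 4: x=0 → posterior Dirichlet(21/5, 10/3, 13/5, 11/4, 13/3)
obs 5: x=3 → posterior Dirichlet(21/5, 10/3, 13/5, 15/4, 13/3)

200/793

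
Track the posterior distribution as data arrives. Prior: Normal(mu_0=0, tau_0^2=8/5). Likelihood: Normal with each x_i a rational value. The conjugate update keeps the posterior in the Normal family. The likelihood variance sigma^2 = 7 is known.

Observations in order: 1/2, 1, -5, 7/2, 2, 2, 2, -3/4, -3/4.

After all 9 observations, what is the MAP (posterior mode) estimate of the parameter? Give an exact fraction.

obs 1: x=1/2 → posterior Normal(4/43, 56/43)
obs 2: x=1 → posterior Normal(4/17, 56/51)
obs 3: x=-5 → posterior Normal(-28/59, 56/59)
obs 4: x=7/2 → posterior Normal(0, 56/67)
obs 5: x=2 → posterior Normal(16/75, 56/75)
obs 6: x=2 → posterior Normal(32/83, 56/83)
obs 7: x=2 → posterior Normal(48/91, 8/13)
obs 8: x=-3/4 → posterior Normal(14/33, 56/99)
obs 9: x=-3/4 → posterior Normal(36/107, 56/107)

36/107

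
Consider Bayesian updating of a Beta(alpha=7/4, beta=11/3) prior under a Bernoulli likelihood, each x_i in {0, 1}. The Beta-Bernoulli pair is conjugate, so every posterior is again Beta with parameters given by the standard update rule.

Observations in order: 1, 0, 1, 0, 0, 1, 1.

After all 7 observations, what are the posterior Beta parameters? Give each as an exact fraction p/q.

alpha=23/4, beta=20/3

obs 1: x=1 → posterior Beta(11/4, 11/3)
obs 2: x=0 → posterior Beta(11/4, 14/3)
obs 3: x=1 → posterior Beta(15/4, 14/3)
obs 4: x=0 → posterior Beta(15/4, 17/3)
obs 5: x=0 → posterior Beta(15/4, 20/3)
obs 6: x=1 → posterior Beta(19/4, 20/3)
obs 7: x=1 → posterior Beta(23/4, 20/3)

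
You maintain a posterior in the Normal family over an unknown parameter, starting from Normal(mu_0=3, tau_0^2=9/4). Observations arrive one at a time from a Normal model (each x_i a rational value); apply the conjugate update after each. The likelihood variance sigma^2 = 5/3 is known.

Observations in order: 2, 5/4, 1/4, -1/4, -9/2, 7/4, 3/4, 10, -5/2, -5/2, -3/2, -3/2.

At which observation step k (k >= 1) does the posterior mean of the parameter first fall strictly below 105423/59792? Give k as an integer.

obs 1: x=2 → posterior Normal(114/47, 45/47)
obs 2: x=5/4 → posterior Normal(591/296, 45/74)
obs 3: x=1/4 → posterior Normal(309/202, 45/101)
obs 4: x=-1/4 → posterior Normal(591/512, 45/128)
obs 5: x=-9/2 → posterior Normal(21/124, 9/31)
obs 6: x=7/4 → posterior Normal(21/52, 45/182)
obs 7: x=3/4 → posterior Normal(375/836, 45/209)
obs 8: x=10 → posterior Normal(1455/944, 45/236)
obs 9: x=-5/2 → posterior Normal(1185/1052, 45/263)
obs 10: x=-5/2 → posterior Normal(183/232, 9/58)
obs 11: x=-3/2 → posterior Normal(753/1268, 45/317)
obs 12: x=-3/2 → posterior Normal(591/1376, 45/344)

k = 3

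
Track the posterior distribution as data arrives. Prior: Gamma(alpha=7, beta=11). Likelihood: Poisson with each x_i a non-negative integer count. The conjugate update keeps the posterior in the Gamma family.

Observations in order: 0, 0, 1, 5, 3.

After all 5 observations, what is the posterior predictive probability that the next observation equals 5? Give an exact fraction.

obs 1: x=0 → posterior Gamma(7, 12)
obs 2: x=0 → posterior Gamma(7, 13)
obs 3: x=1 → posterior Gamma(8, 14)
obs 4: x=5 → posterior Gamma(13, 15)
obs 5: x=3 → posterior Gamma(16, 16)

16823430595223111073792/4064231406647572522401601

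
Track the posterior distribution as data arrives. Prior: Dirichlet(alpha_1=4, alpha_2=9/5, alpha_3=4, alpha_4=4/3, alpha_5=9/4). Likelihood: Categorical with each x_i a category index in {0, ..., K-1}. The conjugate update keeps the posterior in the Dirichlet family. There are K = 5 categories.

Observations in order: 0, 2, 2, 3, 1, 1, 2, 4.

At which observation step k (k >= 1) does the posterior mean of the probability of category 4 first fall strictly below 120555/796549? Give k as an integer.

obs 1: x=0 → posterior Dirichlet(5, 9/5, 4, 4/3, 9/4)
obs 2: x=2 → posterior Dirichlet(5, 9/5, 5, 4/3, 9/4)
obs 3: x=2 → posterior Dirichlet(5, 9/5, 6, 4/3, 9/4)
obs 4: x=3 → posterior Dirichlet(5, 9/5, 6, 7/3, 9/4)
obs 5: x=1 → posterior Dirichlet(5, 14/5, 6, 7/3, 9/4)
obs 6: x=1 → posterior Dirichlet(5, 19/5, 6, 7/3, 9/4)
obs 7: x=2 → posterior Dirichlet(5, 19/5, 7, 7/3, 9/4)
obs 8: x=4 → posterior Dirichlet(5, 19/5, 7, 7/3, 13/4)

k = 2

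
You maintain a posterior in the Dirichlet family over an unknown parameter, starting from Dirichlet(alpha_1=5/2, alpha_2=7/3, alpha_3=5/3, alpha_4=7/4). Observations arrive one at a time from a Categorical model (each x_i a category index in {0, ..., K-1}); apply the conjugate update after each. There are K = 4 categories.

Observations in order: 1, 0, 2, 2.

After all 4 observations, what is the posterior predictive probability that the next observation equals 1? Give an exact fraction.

obs 1: x=1 → posterior Dirichlet(5/2, 10/3, 5/3, 7/4)
obs 2: x=0 → posterior Dirichlet(7/2, 10/3, 5/3, 7/4)
obs 3: x=2 → posterior Dirichlet(7/2, 10/3, 8/3, 7/4)
obs 4: x=2 → posterior Dirichlet(7/2, 10/3, 11/3, 7/4)

40/147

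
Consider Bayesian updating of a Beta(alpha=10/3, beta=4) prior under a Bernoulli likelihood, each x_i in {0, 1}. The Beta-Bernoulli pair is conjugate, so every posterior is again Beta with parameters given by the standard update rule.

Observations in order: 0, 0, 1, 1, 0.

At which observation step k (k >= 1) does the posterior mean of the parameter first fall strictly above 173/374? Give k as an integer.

obs 1: x=0 → posterior Beta(10/3, 5)
obs 2: x=0 → posterior Beta(10/3, 6)
obs 3: x=1 → posterior Beta(13/3, 6)
obs 4: x=1 → posterior Beta(16/3, 6)
obs 5: x=0 → posterior Beta(16/3, 7)

k = 4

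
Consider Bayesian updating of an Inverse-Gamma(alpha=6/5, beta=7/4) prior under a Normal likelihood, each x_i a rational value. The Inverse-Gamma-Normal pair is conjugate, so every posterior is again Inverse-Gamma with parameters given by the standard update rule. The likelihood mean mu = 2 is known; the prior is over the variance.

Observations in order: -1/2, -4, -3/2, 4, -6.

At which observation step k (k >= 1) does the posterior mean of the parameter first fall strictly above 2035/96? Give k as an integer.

k = 5

obs 1: x=-1/2 → posterior Inverse-Gamma(17/10, 39/8)
obs 2: x=-4 → posterior Inverse-Gamma(11/5, 183/8)
obs 3: x=-3/2 → posterior Inverse-Gamma(27/10, 29)
obs 4: x=4 → posterior Inverse-Gamma(16/5, 31)
obs 5: x=-6 → posterior Inverse-Gamma(37/10, 63)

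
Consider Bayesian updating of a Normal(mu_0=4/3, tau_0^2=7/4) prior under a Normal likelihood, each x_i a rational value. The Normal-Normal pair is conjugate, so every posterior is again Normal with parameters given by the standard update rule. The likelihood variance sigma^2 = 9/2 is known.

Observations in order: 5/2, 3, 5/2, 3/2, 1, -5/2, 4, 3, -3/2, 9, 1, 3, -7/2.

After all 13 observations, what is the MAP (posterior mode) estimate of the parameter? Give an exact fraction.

obs 1: x=5/2 → posterior Normal(83/50, 63/50)
obs 2: x=3 → posterior Normal(125/64, 63/64)
obs 3: x=5/2 → posterior Normal(80/39, 21/26)
obs 4: x=3/2 → posterior Normal(181/92, 63/92)
obs 5: x=1 → posterior Normal(195/106, 63/106)
obs 6: x=-5/2 → posterior Normal(4/3, 21/40)
obs 7: x=4 → posterior Normal(108/67, 63/134)
obs 8: x=3 → posterior Normal(129/74, 63/148)
obs 9: x=-3/2 → posterior Normal(79/54, 7/18)
obs 10: x=9 → posterior Normal(33/16, 63/176)
obs 11: x=1 → posterior Normal(377/190, 63/190)
obs 12: x=3 → posterior Normal(419/204, 21/68)
obs 13: x=-7/2 → posterior Normal(185/109, 63/218)

185/109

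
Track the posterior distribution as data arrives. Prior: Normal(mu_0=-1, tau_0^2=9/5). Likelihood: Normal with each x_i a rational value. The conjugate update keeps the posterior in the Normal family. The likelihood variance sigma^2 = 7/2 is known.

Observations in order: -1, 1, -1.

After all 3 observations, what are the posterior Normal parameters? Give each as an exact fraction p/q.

mu_0=-53/89, tau_0^2=63/89

obs 1: x=-1 → posterior Normal(-1, 63/53)
obs 2: x=1 → posterior Normal(-35/71, 63/71)
obs 3: x=-1 → posterior Normal(-53/89, 63/89)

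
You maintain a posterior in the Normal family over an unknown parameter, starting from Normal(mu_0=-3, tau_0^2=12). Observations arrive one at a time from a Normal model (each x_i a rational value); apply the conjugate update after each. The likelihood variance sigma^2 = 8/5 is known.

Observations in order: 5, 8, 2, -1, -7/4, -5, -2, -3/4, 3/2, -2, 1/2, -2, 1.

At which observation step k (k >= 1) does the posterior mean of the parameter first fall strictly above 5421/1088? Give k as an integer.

obs 1: x=5 → posterior Normal(69/17, 24/17)
obs 2: x=8 → posterior Normal(189/32, 3/4)
obs 3: x=2 → posterior Normal(219/47, 24/47)
obs 4: x=-1 → posterior Normal(102/31, 12/31)
obs 5: x=-7/4 → posterior Normal(711/308, 24/77)
obs 6: x=-5 → posterior Normal(411/368, 6/23)
obs 7: x=-2 → posterior Normal(291/428, 24/107)
obs 8: x=-3/4 → posterior Normal(123/244, 12/61)
obs 9: x=3/2 → posterior Normal(84/137, 24/137)
obs 10: x=-2 → posterior Normal(27/76, 3/19)
obs 11: x=1/2 → posterior Normal(123/334, 24/167)
obs 12: x=-2 → posterior Normal(9/52, 12/91)
obs 13: x=1 → posterior Normal(93/394, 24/197)

k = 2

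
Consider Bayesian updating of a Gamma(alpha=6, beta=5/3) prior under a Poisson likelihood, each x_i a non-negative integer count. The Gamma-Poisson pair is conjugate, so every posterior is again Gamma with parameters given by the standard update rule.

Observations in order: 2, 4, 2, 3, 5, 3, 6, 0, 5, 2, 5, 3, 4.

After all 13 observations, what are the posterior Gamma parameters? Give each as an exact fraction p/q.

obs 1: x=2 → posterior Gamma(8, 8/3)
obs 2: x=4 → posterior Gamma(12, 11/3)
obs 3: x=2 → posterior Gamma(14, 14/3)
obs 4: x=3 → posterior Gamma(17, 17/3)
obs 5: x=5 → posterior Gamma(22, 20/3)
obs 6: x=3 → posterior Gamma(25, 23/3)
obs 7: x=6 → posterior Gamma(31, 26/3)
obs 8: x=0 → posterior Gamma(31, 29/3)
obs 9: x=5 → posterior Gamma(36, 32/3)
obs 10: x=2 → posterior Gamma(38, 35/3)
obs 11: x=5 → posterior Gamma(43, 38/3)
obs 12: x=3 → posterior Gamma(46, 41/3)
obs 13: x=4 → posterior Gamma(50, 44/3)

alpha=50, beta=44/3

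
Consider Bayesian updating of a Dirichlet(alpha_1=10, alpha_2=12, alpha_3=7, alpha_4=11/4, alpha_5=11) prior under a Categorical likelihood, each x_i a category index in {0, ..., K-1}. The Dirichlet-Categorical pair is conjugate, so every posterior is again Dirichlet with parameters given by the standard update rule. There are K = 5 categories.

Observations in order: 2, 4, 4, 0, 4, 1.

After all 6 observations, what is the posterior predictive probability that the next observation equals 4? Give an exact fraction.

obs 1: x=2 → posterior Dirichlet(10, 12, 8, 11/4, 11)
obs 2: x=4 → posterior Dirichlet(10, 12, 8, 11/4, 12)
obs 3: x=4 → posterior Dirichlet(10, 12, 8, 11/4, 13)
obs 4: x=0 → posterior Dirichlet(11, 12, 8, 11/4, 13)
obs 5: x=4 → posterior Dirichlet(11, 12, 8, 11/4, 14)
obs 6: x=1 → posterior Dirichlet(11, 13, 8, 11/4, 14)

56/195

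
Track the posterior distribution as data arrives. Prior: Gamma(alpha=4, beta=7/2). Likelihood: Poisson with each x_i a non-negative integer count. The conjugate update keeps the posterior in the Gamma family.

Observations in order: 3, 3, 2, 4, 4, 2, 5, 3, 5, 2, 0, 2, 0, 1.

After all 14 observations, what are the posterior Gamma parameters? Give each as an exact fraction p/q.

alpha=40, beta=35/2

obs 1: x=3 → posterior Gamma(7, 9/2)
obs 2: x=3 → posterior Gamma(10, 11/2)
obs 3: x=2 → posterior Gamma(12, 13/2)
obs 4: x=4 → posterior Gamma(16, 15/2)
obs 5: x=4 → posterior Gamma(20, 17/2)
obs 6: x=2 → posterior Gamma(22, 19/2)
obs 7: x=5 → posterior Gamma(27, 21/2)
obs 8: x=3 → posterior Gamma(30, 23/2)
obs 9: x=5 → posterior Gamma(35, 25/2)
obs 10: x=2 → posterior Gamma(37, 27/2)
obs 11: x=0 → posterior Gamma(37, 29/2)
obs 12: x=2 → posterior Gamma(39, 31/2)
obs 13: x=0 → posterior Gamma(39, 33/2)
obs 14: x=1 → posterior Gamma(40, 35/2)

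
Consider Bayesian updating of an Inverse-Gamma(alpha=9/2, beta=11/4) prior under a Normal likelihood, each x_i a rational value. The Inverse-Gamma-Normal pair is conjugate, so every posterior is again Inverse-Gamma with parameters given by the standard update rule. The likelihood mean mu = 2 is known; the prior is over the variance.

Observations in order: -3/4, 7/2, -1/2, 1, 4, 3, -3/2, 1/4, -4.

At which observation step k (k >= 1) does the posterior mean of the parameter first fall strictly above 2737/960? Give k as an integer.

k = 8

obs 1: x=-3/4 → posterior Inverse-Gamma(5, 209/32)
obs 2: x=7/2 → posterior Inverse-Gamma(11/2, 245/32)
obs 3: x=-1/2 → posterior Inverse-Gamma(6, 345/32)
obs 4: x=1 → posterior Inverse-Gamma(13/2, 361/32)
obs 5: x=4 → posterior Inverse-Gamma(7, 425/32)
obs 6: x=3 → posterior Inverse-Gamma(15/2, 441/32)
obs 7: x=-3/2 → posterior Inverse-Gamma(8, 637/32)
obs 8: x=1/4 → posterior Inverse-Gamma(17/2, 343/16)
obs 9: x=-4 → posterior Inverse-Gamma(9, 631/16)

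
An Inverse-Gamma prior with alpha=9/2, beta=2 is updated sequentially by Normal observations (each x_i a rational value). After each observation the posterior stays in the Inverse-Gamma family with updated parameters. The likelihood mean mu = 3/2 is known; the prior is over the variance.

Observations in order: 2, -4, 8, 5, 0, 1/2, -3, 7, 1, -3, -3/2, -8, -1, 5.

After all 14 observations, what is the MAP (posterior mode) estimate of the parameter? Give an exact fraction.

281/25

obs 1: x=2 → posterior Inverse-Gamma(5, 17/8)
obs 2: x=-4 → posterior Inverse-Gamma(11/2, 69/4)
obs 3: x=8 → posterior Inverse-Gamma(6, 307/8)
obs 4: x=5 → posterior Inverse-Gamma(13/2, 89/2)
obs 5: x=0 → posterior Inverse-Gamma(7, 365/8)
obs 6: x=1/2 → posterior Inverse-Gamma(15/2, 369/8)
obs 7: x=-3 → posterior Inverse-Gamma(8, 225/4)
obs 8: x=7 → posterior Inverse-Gamma(17/2, 571/8)
obs 9: x=1 → posterior Inverse-Gamma(9, 143/2)
obs 10: x=-3 → posterior Inverse-Gamma(19/2, 653/8)
obs 11: x=-3/2 → posterior Inverse-Gamma(10, 689/8)
obs 12: x=-8 → posterior Inverse-Gamma(21/2, 525/4)
obs 13: x=-1 → posterior Inverse-Gamma(11, 1075/8)
obs 14: x=5 → posterior Inverse-Gamma(23/2, 281/2)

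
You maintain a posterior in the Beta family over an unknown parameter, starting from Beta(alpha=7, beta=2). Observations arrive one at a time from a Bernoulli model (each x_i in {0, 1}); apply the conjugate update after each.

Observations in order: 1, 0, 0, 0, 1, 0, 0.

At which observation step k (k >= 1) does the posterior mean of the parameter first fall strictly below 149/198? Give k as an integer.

k = 2

obs 1: x=1 → posterior Beta(8, 2)
obs 2: x=0 → posterior Beta(8, 3)
obs 3: x=0 → posterior Beta(8, 4)
obs 4: x=0 → posterior Beta(8, 5)
obs 5: x=1 → posterior Beta(9, 5)
obs 6: x=0 → posterior Beta(9, 6)
obs 7: x=0 → posterior Beta(9, 7)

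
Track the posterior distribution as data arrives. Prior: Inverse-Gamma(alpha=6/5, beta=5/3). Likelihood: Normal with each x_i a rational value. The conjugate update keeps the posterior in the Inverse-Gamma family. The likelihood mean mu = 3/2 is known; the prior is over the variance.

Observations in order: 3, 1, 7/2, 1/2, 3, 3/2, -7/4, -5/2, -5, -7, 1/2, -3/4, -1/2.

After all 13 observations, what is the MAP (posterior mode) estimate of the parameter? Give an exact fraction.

obs 1: x=3 → posterior Inverse-Gamma(17/10, 67/24)
obs 2: x=1 → posterior Inverse-Gamma(11/5, 35/12)
obs 3: x=7/2 → posterior Inverse-Gamma(27/10, 59/12)
obs 4: x=1/2 → posterior Inverse-Gamma(16/5, 65/12)
obs 5: x=3 → posterior Inverse-Gamma(37/10, 157/24)
obs 6: x=3/2 → posterior Inverse-Gamma(21/5, 157/24)
obs 7: x=-7/4 → posterior Inverse-Gamma(47/10, 1135/96)
obs 8: x=-5/2 → posterior Inverse-Gamma(26/5, 1903/96)
obs 9: x=-5 → posterior Inverse-Gamma(57/10, 3931/96)
obs 10: x=-7 → posterior Inverse-Gamma(31/5, 7399/96)
obs 11: x=1/2 → posterior Inverse-Gamma(67/10, 7447/96)
obs 12: x=-3/4 → posterior Inverse-Gamma(36/5, 3845/48)
obs 13: x=-1/2 → posterior Inverse-Gamma(77/10, 3941/48)

19705/2088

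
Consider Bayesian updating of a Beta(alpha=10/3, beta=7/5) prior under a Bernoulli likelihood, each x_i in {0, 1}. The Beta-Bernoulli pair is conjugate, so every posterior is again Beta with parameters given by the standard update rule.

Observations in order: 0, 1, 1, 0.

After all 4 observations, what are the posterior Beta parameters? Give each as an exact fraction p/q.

obs 1: x=0 → posterior Beta(10/3, 12/5)
obs 2: x=1 → posterior Beta(13/3, 12/5)
obs 3: x=1 → posterior Beta(16/3, 12/5)
obs 4: x=0 → posterior Beta(16/3, 17/5)

alpha=16/3, beta=17/5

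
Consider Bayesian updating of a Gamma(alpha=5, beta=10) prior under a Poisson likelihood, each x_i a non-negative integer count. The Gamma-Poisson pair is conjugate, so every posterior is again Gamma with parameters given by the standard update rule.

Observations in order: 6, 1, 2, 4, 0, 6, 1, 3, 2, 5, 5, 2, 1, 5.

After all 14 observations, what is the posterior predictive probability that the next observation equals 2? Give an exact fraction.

obs 1: x=6 → posterior Gamma(11, 11)
obs 2: x=1 → posterior Gamma(12, 12)
obs 3: x=2 → posterior Gamma(14, 13)
obs 4: x=4 → posterior Gamma(18, 14)
obs 5: x=0 → posterior Gamma(18, 15)
obs 6: x=6 → posterior Gamma(24, 16)
obs 7: x=1 → posterior Gamma(25, 17)
obs 8: x=3 → posterior Gamma(28, 18)
obs 9: x=2 → posterior Gamma(30, 19)
obs 10: x=5 → posterior Gamma(35, 20)
obs 11: x=5 → posterior Gamma(40, 21)
obs 12: x=2 → posterior Gamma(42, 22)
obs 13: x=1 → posterior Gamma(43, 23)
obs 14: x=5 → posterior Gamma(48, 24)

2091928920001706726414367458110260729775585657548556150235438279294976/7888609052210118054117285652827862296732064351090230047702789306640625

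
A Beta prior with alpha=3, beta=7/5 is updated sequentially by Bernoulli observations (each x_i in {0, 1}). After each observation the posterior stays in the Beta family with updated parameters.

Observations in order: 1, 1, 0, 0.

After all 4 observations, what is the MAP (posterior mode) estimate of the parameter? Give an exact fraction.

obs 1: x=1 → posterior Beta(4, 7/5)
obs 2: x=1 → posterior Beta(5, 7/5)
obs 3: x=0 → posterior Beta(5, 12/5)
obs 4: x=0 → posterior Beta(5, 17/5)

5/8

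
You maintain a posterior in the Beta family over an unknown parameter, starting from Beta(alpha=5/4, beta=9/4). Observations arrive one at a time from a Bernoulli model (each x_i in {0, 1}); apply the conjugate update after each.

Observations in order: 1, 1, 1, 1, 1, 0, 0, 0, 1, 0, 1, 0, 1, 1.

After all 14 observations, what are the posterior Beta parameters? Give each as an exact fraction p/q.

alpha=41/4, beta=29/4

obs 1: x=1 → posterior Beta(9/4, 9/4)
obs 2: x=1 → posterior Beta(13/4, 9/4)
obs 3: x=1 → posterior Beta(17/4, 9/4)
obs 4: x=1 → posterior Beta(21/4, 9/4)
obs 5: x=1 → posterior Beta(25/4, 9/4)
obs 6: x=0 → posterior Beta(25/4, 13/4)
obs 7: x=0 → posterior Beta(25/4, 17/4)
obs 8: x=0 → posterior Beta(25/4, 21/4)
obs 9: x=1 → posterior Beta(29/4, 21/4)
obs 10: x=0 → posterior Beta(29/4, 25/4)
obs 11: x=1 → posterior Beta(33/4, 25/4)
obs 12: x=0 → posterior Beta(33/4, 29/4)
obs 13: x=1 → posterior Beta(37/4, 29/4)
obs 14: x=1 → posterior Beta(41/4, 29/4)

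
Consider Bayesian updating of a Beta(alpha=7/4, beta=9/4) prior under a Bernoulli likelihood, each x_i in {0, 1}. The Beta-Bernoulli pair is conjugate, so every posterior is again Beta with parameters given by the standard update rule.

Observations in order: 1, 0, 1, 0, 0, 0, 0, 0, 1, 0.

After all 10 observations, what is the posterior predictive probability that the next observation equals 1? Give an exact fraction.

19/56

obs 1: x=1 → posterior Beta(11/4, 9/4)
obs 2: x=0 → posterior Beta(11/4, 13/4)
obs 3: x=1 → posterior Beta(15/4, 13/4)
obs 4: x=0 → posterior Beta(15/4, 17/4)
obs 5: x=0 → posterior Beta(15/4, 21/4)
obs 6: x=0 → posterior Beta(15/4, 25/4)
obs 7: x=0 → posterior Beta(15/4, 29/4)
obs 8: x=0 → posterior Beta(15/4, 33/4)
obs 9: x=1 → posterior Beta(19/4, 33/4)
obs 10: x=0 → posterior Beta(19/4, 37/4)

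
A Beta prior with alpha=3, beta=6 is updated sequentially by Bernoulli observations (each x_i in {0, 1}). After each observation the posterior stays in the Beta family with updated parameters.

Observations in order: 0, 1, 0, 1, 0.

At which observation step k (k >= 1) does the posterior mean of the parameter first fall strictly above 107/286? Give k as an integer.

k = 4

obs 1: x=0 → posterior Beta(3, 7)
obs 2: x=1 → posterior Beta(4, 7)
obs 3: x=0 → posterior Beta(4, 8)
obs 4: x=1 → posterior Beta(5, 8)
obs 5: x=0 → posterior Beta(5, 9)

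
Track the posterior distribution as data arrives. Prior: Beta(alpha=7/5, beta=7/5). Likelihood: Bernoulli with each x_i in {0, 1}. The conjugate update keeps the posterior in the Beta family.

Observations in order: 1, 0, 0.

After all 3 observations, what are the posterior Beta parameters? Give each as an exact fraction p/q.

alpha=12/5, beta=17/5

obs 1: x=1 → posterior Beta(12/5, 7/5)
obs 2: x=0 → posterior Beta(12/5, 12/5)
obs 3: x=0 → posterior Beta(12/5, 17/5)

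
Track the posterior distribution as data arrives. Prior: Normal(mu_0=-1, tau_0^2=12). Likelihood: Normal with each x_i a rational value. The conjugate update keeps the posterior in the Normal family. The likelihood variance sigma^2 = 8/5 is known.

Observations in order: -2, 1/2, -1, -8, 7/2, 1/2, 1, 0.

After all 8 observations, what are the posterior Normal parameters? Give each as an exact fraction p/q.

mu_0=-169/244, tau_0^2=12/61

obs 1: x=-2 → posterior Normal(-32/17, 24/17)
obs 2: x=1/2 → posterior Normal(-49/64, 3/4)
obs 3: x=-1 → posterior Normal(-79/94, 24/47)
obs 4: x=-8 → posterior Normal(-319/124, 12/31)
obs 5: x=7/2 → posterior Normal(-107/77, 24/77)
obs 6: x=1/2 → posterior Normal(-199/184, 6/23)
obs 7: x=1 → posterior Normal(-169/214, 24/107)
obs 8: x=0 → posterior Normal(-169/244, 12/61)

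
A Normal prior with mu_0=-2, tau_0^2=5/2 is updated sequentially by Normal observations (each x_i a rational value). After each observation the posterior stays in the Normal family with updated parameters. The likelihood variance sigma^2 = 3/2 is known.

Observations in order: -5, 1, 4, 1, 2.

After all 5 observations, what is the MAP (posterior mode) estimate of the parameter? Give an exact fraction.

9/28

obs 1: x=-5 → posterior Normal(-31/8, 15/16)
obs 2: x=1 → posterior Normal(-2, 15/26)
obs 3: x=4 → posterior Normal(-1/3, 5/12)
obs 4: x=1 → posterior Normal(-1/23, 15/46)
obs 5: x=2 → posterior Normal(9/28, 15/56)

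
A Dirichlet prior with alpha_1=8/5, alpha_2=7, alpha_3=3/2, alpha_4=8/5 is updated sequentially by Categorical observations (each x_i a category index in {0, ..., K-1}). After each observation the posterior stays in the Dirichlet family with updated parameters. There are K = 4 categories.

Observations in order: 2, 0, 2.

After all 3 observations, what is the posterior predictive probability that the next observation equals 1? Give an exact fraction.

10/21

obs 1: x=2 → posterior Dirichlet(8/5, 7, 5/2, 8/5)
obs 2: x=0 → posterior Dirichlet(13/5, 7, 5/2, 8/5)
obs 3: x=2 → posterior Dirichlet(13/5, 7, 7/2, 8/5)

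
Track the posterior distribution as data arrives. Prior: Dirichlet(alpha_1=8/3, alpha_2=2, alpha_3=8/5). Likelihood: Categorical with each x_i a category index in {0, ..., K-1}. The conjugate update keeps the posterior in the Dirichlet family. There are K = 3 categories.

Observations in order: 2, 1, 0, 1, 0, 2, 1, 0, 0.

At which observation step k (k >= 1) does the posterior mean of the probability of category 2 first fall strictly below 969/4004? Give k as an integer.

obs 1: x=2 → posterior Dirichlet(8/3, 2, 13/5)
obs 2: x=1 → posterior Dirichlet(8/3, 3, 13/5)
obs 3: x=0 → posterior Dirichlet(11/3, 3, 13/5)
obs 4: x=1 → posterior Dirichlet(11/3, 4, 13/5)
obs 5: x=0 → posterior Dirichlet(14/3, 4, 13/5)
obs 6: x=2 → posterior Dirichlet(14/3, 4, 18/5)
obs 7: x=1 → posterior Dirichlet(14/3, 5, 18/5)
obs 8: x=0 → posterior Dirichlet(17/3, 5, 18/5)
obs 9: x=0 → posterior Dirichlet(20/3, 5, 18/5)

k = 5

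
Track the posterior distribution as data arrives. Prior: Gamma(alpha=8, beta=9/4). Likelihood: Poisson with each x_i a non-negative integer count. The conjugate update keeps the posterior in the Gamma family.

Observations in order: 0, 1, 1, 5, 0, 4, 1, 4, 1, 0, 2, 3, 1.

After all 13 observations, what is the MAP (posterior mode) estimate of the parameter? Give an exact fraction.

obs 1: x=0 → posterior Gamma(8, 13/4)
obs 2: x=1 → posterior Gamma(9, 17/4)
obs 3: x=1 → posterior Gamma(10, 21/4)
obs 4: x=5 → posterior Gamma(15, 25/4)
obs 5: x=0 → posterior Gamma(15, 29/4)
obs 6: x=4 → posterior Gamma(19, 33/4)
obs 7: x=1 → posterior Gamma(20, 37/4)
obs 8: x=4 → posterior Gamma(24, 41/4)
obs 9: x=1 → posterior Gamma(25, 45/4)
obs 10: x=0 → posterior Gamma(25, 49/4)
obs 11: x=2 → posterior Gamma(27, 53/4)
obs 12: x=3 → posterior Gamma(30, 57/4)
obs 13: x=1 → posterior Gamma(31, 61/4)

120/61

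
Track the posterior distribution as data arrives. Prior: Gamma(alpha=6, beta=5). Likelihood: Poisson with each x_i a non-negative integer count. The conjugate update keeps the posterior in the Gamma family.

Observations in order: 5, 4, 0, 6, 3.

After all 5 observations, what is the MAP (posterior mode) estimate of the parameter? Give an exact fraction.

obs 1: x=5 → posterior Gamma(11, 6)
obs 2: x=4 → posterior Gamma(15, 7)
obs 3: x=0 → posterior Gamma(15, 8)
obs 4: x=6 → posterior Gamma(21, 9)
obs 5: x=3 → posterior Gamma(24, 10)

23/10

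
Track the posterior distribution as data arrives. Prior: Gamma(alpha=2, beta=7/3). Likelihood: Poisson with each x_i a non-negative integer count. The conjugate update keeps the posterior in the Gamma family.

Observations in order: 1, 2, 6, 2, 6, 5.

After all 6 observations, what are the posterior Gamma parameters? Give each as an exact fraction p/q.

alpha=24, beta=25/3

obs 1: x=1 → posterior Gamma(3, 10/3)
obs 2: x=2 → posterior Gamma(5, 13/3)
obs 3: x=6 → posterior Gamma(11, 16/3)
obs 4: x=2 → posterior Gamma(13, 19/3)
obs 5: x=6 → posterior Gamma(19, 22/3)
obs 6: x=5 → posterior Gamma(24, 25/3)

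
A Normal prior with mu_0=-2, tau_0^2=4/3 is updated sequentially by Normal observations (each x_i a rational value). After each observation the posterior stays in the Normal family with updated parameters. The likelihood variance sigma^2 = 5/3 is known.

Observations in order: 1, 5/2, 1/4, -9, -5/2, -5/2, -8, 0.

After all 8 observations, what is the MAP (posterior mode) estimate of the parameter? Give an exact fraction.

obs 1: x=1 → posterior Normal(-2/3, 20/27)
obs 2: x=5/2 → posterior Normal(4/13, 20/39)
obs 3: x=1/4 → posterior Normal(5/17, 20/51)
obs 4: x=-9 → posterior Normal(-31/21, 20/63)
obs 5: x=-5/2 → posterior Normal(-41/25, 4/15)
obs 6: x=-5/2 → posterior Normal(-51/29, 20/87)
obs 7: x=-8 → posterior Normal(-83/33, 20/99)
obs 8: x=0 → posterior Normal(-83/37, 20/111)

-83/37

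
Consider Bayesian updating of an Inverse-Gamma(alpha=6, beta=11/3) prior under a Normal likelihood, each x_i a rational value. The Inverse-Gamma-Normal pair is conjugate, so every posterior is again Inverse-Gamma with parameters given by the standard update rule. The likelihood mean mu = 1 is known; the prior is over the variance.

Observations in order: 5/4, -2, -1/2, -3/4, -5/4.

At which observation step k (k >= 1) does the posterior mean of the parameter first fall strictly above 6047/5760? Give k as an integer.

obs 1: x=5/4 → posterior Inverse-Gamma(13/2, 355/96)
obs 2: x=-2 → posterior Inverse-Gamma(7, 787/96)
obs 3: x=-1/2 → posterior Inverse-Gamma(15/2, 895/96)
obs 4: x=-3/4 → posterior Inverse-Gamma(8, 521/48)
obs 5: x=-5/4 → posterior Inverse-Gamma(17/2, 1285/96)

k = 2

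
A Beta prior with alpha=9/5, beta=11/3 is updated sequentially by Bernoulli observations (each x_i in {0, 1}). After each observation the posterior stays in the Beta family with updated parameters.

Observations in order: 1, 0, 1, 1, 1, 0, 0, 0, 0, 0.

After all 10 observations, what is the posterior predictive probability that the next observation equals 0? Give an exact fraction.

5/8

obs 1: x=1 → posterior Beta(14/5, 11/3)
obs 2: x=0 → posterior Beta(14/5, 14/3)
obs 3: x=1 → posterior Beta(19/5, 14/3)
obs 4: x=1 → posterior Beta(24/5, 14/3)
obs 5: x=1 → posterior Beta(29/5, 14/3)
obs 6: x=0 → posterior Beta(29/5, 17/3)
obs 7: x=0 → posterior Beta(29/5, 20/3)
obs 8: x=0 → posterior Beta(29/5, 23/3)
obs 9: x=0 → posterior Beta(29/5, 26/3)
obs 10: x=0 → posterior Beta(29/5, 29/3)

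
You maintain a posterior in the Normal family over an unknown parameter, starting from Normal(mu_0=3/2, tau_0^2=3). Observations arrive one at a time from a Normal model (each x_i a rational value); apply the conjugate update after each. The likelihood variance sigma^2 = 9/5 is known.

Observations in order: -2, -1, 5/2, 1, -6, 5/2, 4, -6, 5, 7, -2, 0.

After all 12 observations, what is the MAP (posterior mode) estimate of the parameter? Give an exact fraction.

59/126

obs 1: x=-2 → posterior Normal(-11/16, 9/8)
obs 2: x=-1 → posterior Normal(-21/26, 9/13)
obs 3: x=5/2 → posterior Normal(1/9, 1/2)
obs 4: x=1 → posterior Normal(7/23, 9/23)
obs 5: x=-6 → posterior Normal(-23/28, 9/28)
obs 6: x=5/2 → posterior Normal(-7/22, 3/11)
obs 7: x=4 → posterior Normal(1/4, 9/38)
obs 8: x=-6 → posterior Normal(-41/86, 9/43)
obs 9: x=5 → posterior Normal(3/32, 3/16)
obs 10: x=7 → posterior Normal(79/106, 9/53)
obs 11: x=-2 → posterior Normal(59/116, 9/58)
obs 12: x=0 → posterior Normal(59/126, 1/7)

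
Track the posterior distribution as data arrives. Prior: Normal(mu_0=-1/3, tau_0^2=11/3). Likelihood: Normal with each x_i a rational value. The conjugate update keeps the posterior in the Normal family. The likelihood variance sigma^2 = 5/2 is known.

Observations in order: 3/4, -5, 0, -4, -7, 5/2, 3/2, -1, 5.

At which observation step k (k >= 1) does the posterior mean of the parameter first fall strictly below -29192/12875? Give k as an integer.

k = 5

obs 1: x=3/4 → posterior Normal(23/74, 55/37)
obs 2: x=-5 → posterior Normal(-197/118, 55/59)
obs 3: x=0 → posterior Normal(-197/162, 55/81)
obs 4: x=-4 → posterior Normal(-373/206, 55/103)
obs 5: x=-7 → posterior Normal(-681/250, 11/25)
obs 6: x=5/2 → posterior Normal(-571/294, 55/147)
obs 7: x=3/2 → posterior Normal(-505/338, 55/169)
obs 8: x=-1 → posterior Normal(-549/382, 55/191)
obs 9: x=5 → posterior Normal(-329/426, 55/213)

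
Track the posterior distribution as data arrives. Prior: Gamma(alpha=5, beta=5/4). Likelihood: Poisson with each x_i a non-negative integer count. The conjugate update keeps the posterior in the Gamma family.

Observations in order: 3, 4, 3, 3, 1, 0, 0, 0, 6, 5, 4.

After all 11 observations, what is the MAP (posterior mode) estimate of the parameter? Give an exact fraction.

obs 1: x=3 → posterior Gamma(8, 9/4)
obs 2: x=4 → posterior Gamma(12, 13/4)
obs 3: x=3 → posterior Gamma(15, 17/4)
obs 4: x=3 → posterior Gamma(18, 21/4)
obs 5: x=1 → posterior Gamma(19, 25/4)
obs 6: x=0 → posterior Gamma(19, 29/4)
obs 7: x=0 → posterior Gamma(19, 33/4)
obs 8: x=0 → posterior Gamma(19, 37/4)
obs 9: x=6 → posterior Gamma(25, 41/4)
obs 10: x=5 → posterior Gamma(30, 45/4)
obs 11: x=4 → posterior Gamma(34, 49/4)

132/49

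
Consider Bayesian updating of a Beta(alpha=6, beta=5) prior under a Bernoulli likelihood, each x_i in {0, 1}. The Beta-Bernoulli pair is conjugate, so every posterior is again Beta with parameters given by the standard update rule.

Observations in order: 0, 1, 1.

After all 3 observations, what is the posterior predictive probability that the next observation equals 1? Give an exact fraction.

obs 1: x=0 → posterior Beta(6, 6)
obs 2: x=1 → posterior Beta(7, 6)
obs 3: x=1 → posterior Beta(8, 6)

4/7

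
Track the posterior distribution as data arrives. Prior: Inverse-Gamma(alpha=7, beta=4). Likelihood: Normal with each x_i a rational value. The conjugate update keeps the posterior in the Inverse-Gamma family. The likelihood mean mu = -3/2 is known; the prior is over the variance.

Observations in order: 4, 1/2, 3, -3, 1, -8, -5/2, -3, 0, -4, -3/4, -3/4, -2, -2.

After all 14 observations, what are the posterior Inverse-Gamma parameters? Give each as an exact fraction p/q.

alpha=14, beta=1013/16

obs 1: x=4 → posterior Inverse-Gamma(15/2, 153/8)
obs 2: x=1/2 → posterior Inverse-Gamma(8, 169/8)
obs 3: x=3 → posterior Inverse-Gamma(17/2, 125/4)
obs 4: x=-3 → posterior Inverse-Gamma(9, 259/8)
obs 5: x=1 → posterior Inverse-Gamma(19/2, 71/2)
obs 6: x=-8 → posterior Inverse-Gamma(10, 453/8)
obs 7: x=-5/2 → posterior Inverse-Gamma(21/2, 457/8)
obs 8: x=-3 → posterior Inverse-Gamma(11, 233/4)
obs 9: x=0 → posterior Inverse-Gamma(23/2, 475/8)
obs 10: x=-4 → posterior Inverse-Gamma(12, 125/2)
obs 11: x=-3/4 → posterior Inverse-Gamma(25/2, 2009/32)
obs 12: x=-3/4 → posterior Inverse-Gamma(13, 1009/16)
obs 13: x=-2 → posterior Inverse-Gamma(27/2, 1011/16)
obs 14: x=-2 → posterior Inverse-Gamma(14, 1013/16)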